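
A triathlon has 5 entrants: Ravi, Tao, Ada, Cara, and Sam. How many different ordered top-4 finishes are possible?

This is an ordered selection of 4 from 5: P(5,4).
That gives 5 × 4 × 3 × 2 = 120.

120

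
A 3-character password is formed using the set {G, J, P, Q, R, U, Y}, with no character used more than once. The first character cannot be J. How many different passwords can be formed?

180

The first character has 7−1 = 6 choices (anything except J).
The remaining 2 characters are filled from the other 6 symbols without repetition: 6 × 5 = 30.
Total: 6 × 30 = 180.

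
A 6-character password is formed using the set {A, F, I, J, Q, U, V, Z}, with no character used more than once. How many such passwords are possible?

Choose and order 6 of the 8 symbols: the first character has 8 options, the next 7, and so on down to 3.
That product is 8 × 7 × 6 × 5 × 4 × 3 = 20160.

20160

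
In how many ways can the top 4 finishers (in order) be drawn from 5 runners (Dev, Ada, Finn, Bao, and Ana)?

This is an ordered selection of 4 from 5: P(5,4).
That gives 5 × 4 × 3 × 2 = 120.

120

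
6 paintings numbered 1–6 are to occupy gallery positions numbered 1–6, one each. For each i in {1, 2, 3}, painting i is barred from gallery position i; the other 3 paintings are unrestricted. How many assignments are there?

Let Aᵢ (for i ∈ {1, 2, 3}) be the placements that put painting i in its forbidden gallery position. Any j of these fix j positions, leaving (6−j)! ways to fill the rest, and there are C(3,j) ways to pick which j.
By inclusion–exclusion, the number of valid placements is Σ_{j=0}^{3} (−1)^j C(3,j)·(6−j)!.
Computing: 720 − 360 + 72 − 6 = 426.

426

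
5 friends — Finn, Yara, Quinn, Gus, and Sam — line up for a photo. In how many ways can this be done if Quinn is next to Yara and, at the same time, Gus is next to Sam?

Treat {Quinn,Yara} as one block (2 orders) and {Gus,Sam} as another (2 orders).
That leaves 3 units to arrange: 2 × 2 × 3! = 4 × 6 = 24.

24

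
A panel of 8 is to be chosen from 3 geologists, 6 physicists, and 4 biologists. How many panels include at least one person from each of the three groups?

1233

Unrestricted: C(13,8) = 1287 ways to pick any 8 of the 13.
Selections missing a whole group: no geologists → C(10,8) = 45; no physicists → C(7,8) = 0; no biologists → C(9,8) = 9.
Add back selections omitting two groups (i.e. drawn from a single group): C(3,8) + C(6,8) + C(4,8) = 0.
By inclusion–exclusion: 1287 − 54 + 0 = 1233.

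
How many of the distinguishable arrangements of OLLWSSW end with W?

With the last slot taken by W, it remains to arrange the other 6 letters (OLLSSW).
Those 6 letters have L appearing twice and S appearing twice, giving (6)!/(2!·2!) = 180.

180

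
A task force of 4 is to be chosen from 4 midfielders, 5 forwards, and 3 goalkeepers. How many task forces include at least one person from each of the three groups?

Total 4-person selections from all 12: C(12,4) = 495.
Selections missing a whole group: no midfielders → C(8,4) = 70; no forwards → C(7,4) = 35; no goalkeepers → C(9,4) = 126.
Add back selections omitting two groups (i.e. drawn from a single group): C(4,4) + C(5,4) + C(3,4) = 6.
By inclusion–exclusion: 495 − 231 + 6 = 270.

270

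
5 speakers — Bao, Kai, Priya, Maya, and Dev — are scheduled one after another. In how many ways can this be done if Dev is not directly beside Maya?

72

Of the 5! = 120 arrangements, those with Dev and Maya adjacent number 2 × 4! = 48 (treat the pair as a block with 2 internal orders).
So 120 − 48 = 72 arrangements keep them apart.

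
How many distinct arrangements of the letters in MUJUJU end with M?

10

With the last slot taken by M, it remains to arrange the other 5 letters (UJUJU).
Those 5 letters have J appearing twice and U appearing 3 times, giving (5)!/(3!·2!) = 10.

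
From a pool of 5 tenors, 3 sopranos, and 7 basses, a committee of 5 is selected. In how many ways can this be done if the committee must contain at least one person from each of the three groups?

With no constraint there are C(15,5) = 3003 possible selections.
Subtract selections that omit an entire group: no tenors → C(10,5) = 252; no sopranos → C(12,5) = 792; no basses → C(8,5) = 56.
Add back selections omitting two groups (i.e. drawn from a single group): C(5,5) + C(3,5) + C(7,5) = 22.
By inclusion–exclusion: 3003 − 1100 + 22 = 1925.

1925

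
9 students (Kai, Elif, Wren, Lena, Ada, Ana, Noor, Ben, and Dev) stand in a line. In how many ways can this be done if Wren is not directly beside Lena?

282240

Of the 9! = 362880 arrangements, those with Wren and Lena adjacent number 2 × 8! = 80640 (treat the pair as a block with 2 internal orders).
Complementary counting: 362880 − 80640 = 282240.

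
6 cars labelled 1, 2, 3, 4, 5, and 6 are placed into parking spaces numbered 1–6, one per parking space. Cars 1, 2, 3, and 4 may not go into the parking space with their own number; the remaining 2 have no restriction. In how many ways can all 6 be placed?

Let Aᵢ (for 1 ≤ i ≤ 4) be the placements that put car i in its forbidden parking space. Any j of these fix j positions, leaving (6−j)! ways to fill the rest, and there are C(4,j) ways to pick which j.
By inclusion–exclusion, the number of valid placements is Σ_{j=0}^{4} (−1)^j C(4,j)·(6−j)!.
Computing: 720 − 480 + 144 − 24 + 2 = 362.

362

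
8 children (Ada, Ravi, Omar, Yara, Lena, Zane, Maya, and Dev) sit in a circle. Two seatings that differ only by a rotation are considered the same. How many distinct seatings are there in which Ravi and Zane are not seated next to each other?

3600

All circular seatings of 8 people number (7)! = 5040.
Those with Ravi next to Zane: fuse the pair into one unit and seat 7 units around a circle — 2·(6)! = 1440.
Subtracting, 5040 − 1440 = 3600.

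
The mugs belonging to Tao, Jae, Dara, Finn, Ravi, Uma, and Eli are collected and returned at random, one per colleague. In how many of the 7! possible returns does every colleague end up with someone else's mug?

This is the derangement count D_7: permutations of 7 items with no fixed point.
By inclusion–exclusion this is Σ_{j=0}^{7} (−1)^j C(7,j)·(7−j)!.
Computing: 5040 − 5040 + 2520 − 840 + 210 − 42 + 7 − 1 = 1854.

1854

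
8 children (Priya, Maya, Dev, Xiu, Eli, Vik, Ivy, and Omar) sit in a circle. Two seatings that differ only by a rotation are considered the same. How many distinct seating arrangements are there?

5040

Fix one person's seat to break rotational symmetry; the remaining 7 people can be arranged in (7)! = 5040 ways.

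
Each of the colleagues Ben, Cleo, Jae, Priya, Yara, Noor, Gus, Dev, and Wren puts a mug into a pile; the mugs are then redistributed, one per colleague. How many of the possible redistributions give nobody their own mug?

Count assignments avoiding every fixed point. For any j of the 9 colleagues fixed to their own mug, the other 9−j can be arranged in (9−j)! ways.
By inclusion–exclusion this is Σ_{j=0}^{9} (−1)^j C(9,j)·(9−j)!.
Computing: 362880 − 362880 + 181440 − 60480 + 15120 − 3024 + 504 − 72 + 9 − 1 = 133496.

133496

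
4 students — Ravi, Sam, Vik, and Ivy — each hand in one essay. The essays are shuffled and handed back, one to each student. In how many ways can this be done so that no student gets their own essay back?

9

Count assignments avoiding every fixed point. For any j of the 4 students fixed to their own essay, the other 4−j can be arranged in (4−j)! ways.
By inclusion–exclusion this is Σ_{j=0}^{4} (−1)^j C(4,j)·(4−j)!.
Computing: 24 − 24 + 12 − 4 + 1 = 9.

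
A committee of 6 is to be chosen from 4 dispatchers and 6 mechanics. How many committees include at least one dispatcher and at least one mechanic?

Unrestricted: C(10,6) = 210 ways to pick any 6 of the 10.
Selections missing a whole group: no dispatchers → C(6,6) = 1; no mechanics → C(4,6) = 0.
Both groups omitted at once is impossible, so 210 − 1 = 209.

209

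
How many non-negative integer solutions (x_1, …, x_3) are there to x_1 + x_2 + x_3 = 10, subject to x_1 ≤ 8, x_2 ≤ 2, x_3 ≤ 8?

24

Without the upper bounds there are C(12,2) = 66 ways to split 10 among 3 variables.
Subtract solutions that violate a single cap (substitute x_i' = x_i − (cap_i+1)): x_1 ≥ 9 gives C(3,2) = 3; x_2 ≥ 3 gives C(9,2) = 36; x_3 ≥ 9 gives C(3,2) = 3. Together 42.
No two caps can be exceeded simultaneously, so the pair terms are all 0.
By inclusion–exclusion the count is 66 − 42 + 0 = 24.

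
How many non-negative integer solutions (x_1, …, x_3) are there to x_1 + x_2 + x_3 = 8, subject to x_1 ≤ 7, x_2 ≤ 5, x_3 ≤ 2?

17

By stars and bars, unrestricted non-negative solutions to x_1+…+x_3 = 8 number C(8+2,2) = 45.
Subtract solutions that violate a single cap (substitute x_i' = x_i − (cap_i+1)): x_1 ≥ 8 gives C(2,2) = 1; x_2 ≥ 6 gives C(4,2) = 6; x_3 ≥ 3 gives C(7,2) = 21. Together 28.
No two caps can be exceeded simultaneously, so the pair terms are all 0.
By inclusion–exclusion the count is 45 − 28 + 0 = 17.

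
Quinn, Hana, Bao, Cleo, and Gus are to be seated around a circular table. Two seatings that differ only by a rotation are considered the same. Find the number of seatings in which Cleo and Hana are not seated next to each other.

Without the restriction there are (4)! = 24 seatings.
Seatings with Cleo beside Hana: treat them as a block with 2 internal orders, giving 2 × (3)! = 12.
Subtracting, 24 − 12 = 12.

12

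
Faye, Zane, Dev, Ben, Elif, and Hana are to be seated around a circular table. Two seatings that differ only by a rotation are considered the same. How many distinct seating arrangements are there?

Around a circle, 6 distinct people have 6!/6 = (5)! = 120 rotationally distinct seatings.

120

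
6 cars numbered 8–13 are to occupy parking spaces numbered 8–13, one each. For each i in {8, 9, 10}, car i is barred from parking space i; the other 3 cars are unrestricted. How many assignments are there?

426

Let Aᵢ (for i ∈ {8, 9, 10}) be the placements that put car i in its forbidden parking space. Any j of these fix j positions, leaving (6−j)! ways to fill the rest, and there are C(3,j) ways to pick which j.
By inclusion–exclusion, the number of valid placements is Σ_{j=0}^{3} (−1)^j C(3,j)·(6−j)!.
Computing: 720 − 360 + 72 − 6 = 426.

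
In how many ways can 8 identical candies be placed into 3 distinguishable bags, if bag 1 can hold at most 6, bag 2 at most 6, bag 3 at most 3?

24

By stars and bars, unrestricted non-negative solutions to x_1+…+x_3 = 8 number C(8+2,2) = 45.
Subtract solutions that violate a single cap (substitute x_i' = x_i − (cap_i+1)): x_1 ≥ 7 gives C(3,2) = 3; x_2 ≥ 7 gives C(3,2) = 3; x_3 ≥ 4 gives C(6,2) = 15. Together 21.
No two caps can be exceeded simultaneously, so the pair terms are all 0.
By inclusion–exclusion the count is 45 − 21 + 0 = 24.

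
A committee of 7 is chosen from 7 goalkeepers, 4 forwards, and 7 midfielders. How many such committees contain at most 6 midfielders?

31823

Split by how many midfielders are chosen (0 through 6).
Sum: C(7,0)·C(11,7) + C(7,1)·C(11,6) + C(7,2)·C(11,5) + C(7,3)·C(11,4) + C(7,4)·C(11,3) + C(7,5)·C(11,2) + C(7,6)·C(11,1) = 330 + 3234 + 9702 + 11550 + 5775 + 1155 + 77 = 31823.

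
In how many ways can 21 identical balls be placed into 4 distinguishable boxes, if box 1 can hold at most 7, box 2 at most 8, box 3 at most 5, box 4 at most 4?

20

By stars and bars, unrestricted non-negative solutions to x_1+…+x_4 = 21 number C(21+3,3) = 2024.
Subtract solutions that violate a single cap (substitute x_i' = x_i − (cap_i+1)): x_1 ≥ 8 gives C(16,3) = 560; x_2 ≥ 9 gives C(15,3) = 455; x_3 ≥ 6 gives C(18,3) = 816; x_4 ≥ 5 gives C(19,3) = 969. Together 2800.
Add back pairs where two caps are both exceeded: 35 + 120 + 165 + 84 + 120 + 286 = 810.
Subtract triples: 0 + 0 + 10 + 4 = 14.
By inclusion–exclusion the count is 2024 − 2800 + 810 − 14 = 20.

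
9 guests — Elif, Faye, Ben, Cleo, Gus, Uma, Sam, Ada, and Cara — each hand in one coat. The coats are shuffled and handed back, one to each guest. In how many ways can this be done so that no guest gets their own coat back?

Let Aᵢ be the assignments in which guest i gets their own coat. We want the size of the complement of A₁∪…∪A_9.
By inclusion–exclusion this is Σ_{j=0}^{9} (−1)^j C(9,j)·(9−j)!.
Computing: 362880 − 362880 + 181440 − 60480 + 15120 − 3024 + 504 − 72 + 9 − 1 = 133496.

133496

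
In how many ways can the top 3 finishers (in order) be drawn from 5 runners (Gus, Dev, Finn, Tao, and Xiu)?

This is an ordered selection of 3 from 5: P(5,3).
That gives 5 × 4 × 3 = 60.

60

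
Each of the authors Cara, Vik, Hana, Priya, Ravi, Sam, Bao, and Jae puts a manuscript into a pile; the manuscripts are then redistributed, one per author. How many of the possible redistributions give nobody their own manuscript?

14833

Count assignments avoiding every fixed point. For any j of the 8 authors fixed to their own manuscript, the other 8−j can be arranged in (8−j)! ways.
By inclusion–exclusion this is Σ_{j=0}^{8} (−1)^j C(8,j)·(8−j)!.
Computing: 40320 − 40320 + 20160 − 6720 + 1680 − 336 + 56 − 8 + 1 = 14833.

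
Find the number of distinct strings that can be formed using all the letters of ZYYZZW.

Letter multiplicities in ZYYZZW: W×1, Y×2, Z×3.
So there are 6! / (3!·2!) = 60 distinguishable arrangements.

60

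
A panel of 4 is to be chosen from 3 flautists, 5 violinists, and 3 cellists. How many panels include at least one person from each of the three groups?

With no constraint there are C(11,4) = 330 possible selections.
Subtract selections that omit an entire group: no flautists → C(8,4) = 70; no violinists → C(6,4) = 15; no cellists → C(8,4) = 70.
Add back selections omitting two groups (i.e. drawn from a single group): C(3,4) + C(5,4) + C(3,4) = 5.
By inclusion–exclusion: 330 − 155 + 5 = 180.

180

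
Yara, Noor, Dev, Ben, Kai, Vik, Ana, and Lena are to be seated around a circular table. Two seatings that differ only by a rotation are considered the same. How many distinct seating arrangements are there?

5040

Fix one person's seat to break rotational symmetry; the remaining 7 people can be arranged in (7)! = 5040 ways.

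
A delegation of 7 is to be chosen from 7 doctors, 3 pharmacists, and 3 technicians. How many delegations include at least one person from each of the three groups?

1477

Unrestricted: C(13,7) = 1716 ways to pick any 7 of the 13.
Selections missing a whole group: no doctors → C(6,7) = 0; no pharmacists → C(10,7) = 120; no technicians → C(10,7) = 120.
Add back selections omitting two groups (i.e. drawn from a single group): C(7,7) + C(3,7) + C(3,7) = 1.
By inclusion–exclusion: 1716 − 240 + 1 = 1477.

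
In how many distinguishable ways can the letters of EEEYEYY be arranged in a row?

35

The 7 letters of EEEYEYY have repeats: E appearing 4 times and Y appearing 3 times.
Dividing 7! = 5040 by 4!·3! = 144 for the repeated letters gives 35.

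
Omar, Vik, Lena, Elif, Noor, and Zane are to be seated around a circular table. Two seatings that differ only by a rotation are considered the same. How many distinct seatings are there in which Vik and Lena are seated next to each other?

Treat {Vik, Lena} as one unit (2 internal orders) and seat the resulting 5 units around the table: (4)! circular arrangements.
So 2 × (4)! = 2 × 24 = 48.

48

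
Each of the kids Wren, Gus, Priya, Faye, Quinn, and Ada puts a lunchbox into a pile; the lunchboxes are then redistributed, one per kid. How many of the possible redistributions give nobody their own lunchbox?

265

This is the derangement count D_6: permutations of 6 items with no fixed point.
By inclusion–exclusion this is Σ_{j=0}^{6} (−1)^j C(6,j)·(6−j)!.
Computing: 720 − 720 + 360 − 120 + 30 − 6 + 1 = 265.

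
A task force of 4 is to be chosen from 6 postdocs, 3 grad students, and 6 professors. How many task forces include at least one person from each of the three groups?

648

With no constraint there are C(15,4) = 1365 possible selections.
Subtract selections that omit an entire group: no postdocs → C(9,4) = 126; no grad students → C(12,4) = 495; no professors → C(9,4) = 126.
Add back selections omitting two groups (i.e. drawn from a single group): C(6,4) + C(3,4) + C(6,4) = 30.
By inclusion–exclusion: 1365 − 747 + 30 = 648.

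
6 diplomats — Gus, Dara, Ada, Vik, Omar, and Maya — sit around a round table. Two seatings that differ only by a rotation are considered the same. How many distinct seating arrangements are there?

120

Fix one person's seat to break rotational symmetry; the remaining 5 people can be arranged in (5)! = 120 ways.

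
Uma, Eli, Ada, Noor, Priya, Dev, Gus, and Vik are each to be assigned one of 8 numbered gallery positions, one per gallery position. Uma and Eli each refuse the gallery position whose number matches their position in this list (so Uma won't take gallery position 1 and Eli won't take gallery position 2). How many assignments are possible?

30960

Let Aᵢ (for i ∈ {1, 2}) be the placements that put person i in their forbidden gallery position. Any j of these fix j positions, leaving (8−j)! ways to fill the rest, and there are C(2,j) ways to pick which j.
By inclusion–exclusion, the number of valid placements is Σ_{j=0}^{2} (−1)^j C(2,j)·(8−j)!.
Computing: 40320 − 10080 + 720 = 30960.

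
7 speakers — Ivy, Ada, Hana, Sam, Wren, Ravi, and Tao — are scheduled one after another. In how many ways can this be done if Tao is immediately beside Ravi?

Treat {Tao, Ravi} as a single unit. There are 6 units to order, and the pair itself can be ordered 2 ways.
So the count is 2·(6)! = 1440.

1440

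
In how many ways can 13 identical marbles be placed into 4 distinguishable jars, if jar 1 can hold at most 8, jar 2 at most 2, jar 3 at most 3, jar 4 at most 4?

Ignoring the caps, the number of non-negative solutions to x_1+…+x_4 = 13 is C(16,3) = 560.
Subtract solutions that violate a single cap (substitute x_i' = x_i − (cap_i+1)): x_1 ≥ 9 gives C(7,3) = 35; x_2 ≥ 3 gives C(13,3) = 286; x_3 ≥ 4 gives C(12,3) = 220; x_4 ≥ 5 gives C(11,3) = 165. Together 706.
Add back pairs where two caps are both exceeded: 4 + 1 + 0 + 84 + 56 + 35 = 180.
Subtract triples: 0 + 0 + 0 + 4 = 4.
By inclusion–exclusion the count is 560 − 706 + 180 − 4 = 30.

30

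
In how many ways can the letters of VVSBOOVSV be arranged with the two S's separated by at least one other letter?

There are 9!/(4!·2!·2!) = 3780 arrangements of VVSBOOVSV in total.
Arrangements with the S's together: treat SS as one letter, giving (8)!/(4!·2!) = 840.
Hence 3780 − 840 = 2940.

2940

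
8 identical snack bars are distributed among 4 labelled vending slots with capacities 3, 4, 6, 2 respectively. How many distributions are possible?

By stars and bars, unrestricted non-negative solutions to x_1+…+x_4 = 8 number C(8+3,3) = 165.
Subtract solutions that violate a single cap (substitute x_i' = x_i − (cap_i+1)): x_1 ≥ 4 gives C(7,3) = 35; x_2 ≥ 5 gives C(6,3) = 20; x_3 ≥ 7 gives C(4,3) = 4; x_4 ≥ 3 gives C(8,3) = 56. Together 115.
Add back pairs where two caps are both exceeded: 0 + 0 + 4 + 0 + 1 + 0 = 5.
By inclusion–exclusion the count is 165 − 115 + 5 = 55.

55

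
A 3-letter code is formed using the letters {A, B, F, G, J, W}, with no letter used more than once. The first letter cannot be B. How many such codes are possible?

100

The first letter has 6−1 = 5 choices (anything except B).
The remaining 2 letters are filled from the other 5 symbols without repetition: 5 × 4 = 20.
Total: 5 × 20 = 100.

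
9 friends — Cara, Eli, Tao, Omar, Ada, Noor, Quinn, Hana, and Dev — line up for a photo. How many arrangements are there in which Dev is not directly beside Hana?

Of the 9! = 362880 arrangements, those with Dev and Hana adjacent number 2 × 8! = 80640 (treat the pair as a block with 2 internal orders).
So 362880 − 80640 = 282240 arrangements keep them apart.

282240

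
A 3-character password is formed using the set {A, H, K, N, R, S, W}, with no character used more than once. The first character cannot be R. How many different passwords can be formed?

The first character has 7−1 = 6 choices (anything except R).
The remaining 2 characters are filled from the other 6 symbols without repetition: 6 × 5 = 30.
Total: 6 × 30 = 180.

180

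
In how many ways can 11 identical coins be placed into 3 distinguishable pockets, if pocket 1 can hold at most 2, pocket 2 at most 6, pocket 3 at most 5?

6

By stars and bars, unrestricted non-negative solutions to x_1+…+x_3 = 11 number C(11+2,2) = 78.
Subtract solutions that violate a single cap (substitute x_i' = x_i − (cap_i+1)): x_1 ≥ 3 gives C(10,2) = 45; x_2 ≥ 7 gives C(6,2) = 15; x_3 ≥ 6 gives C(7,2) = 21. Together 81.
Add back pairs where two caps are both exceeded: 3 + 6 + 0 = 9.
By inclusion–exclusion the count is 78 − 81 + 9 = 6.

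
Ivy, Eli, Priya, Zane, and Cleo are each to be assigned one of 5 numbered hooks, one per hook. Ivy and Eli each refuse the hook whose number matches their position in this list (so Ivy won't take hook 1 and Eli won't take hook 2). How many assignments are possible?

78

Let Aᵢ (for i ∈ {1, 2}) be the placements that put person i in their forbidden hook. Any j of these fix j positions, leaving (5−j)! ways to fill the rest, and there are C(2,j) ways to pick which j.
By inclusion–exclusion, the number of valid placements is Σ_{j=0}^{2} (−1)^j C(2,j)·(5−j)!.
Computing: 120 − 48 + 6 = 78.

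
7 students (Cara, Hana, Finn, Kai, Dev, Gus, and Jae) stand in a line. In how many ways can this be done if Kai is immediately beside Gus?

Glue Kai and Gus into one block (2 internal orders), leaving 6 units to arrange in a row.
That gives 2 × 6! = 2 × 720 = 1440.

1440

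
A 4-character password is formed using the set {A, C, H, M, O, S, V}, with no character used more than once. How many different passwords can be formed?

With no repetition, fill the 4 characters in order: 7 choices, then 6, down to 4.
7 × 6 × 5 × 4 = 840.

840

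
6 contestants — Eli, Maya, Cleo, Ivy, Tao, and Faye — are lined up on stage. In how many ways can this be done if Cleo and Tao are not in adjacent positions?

There are 6! = 720 arrangements in all. If Cleo and Tao are adjacent, merging them into one block gives 2·(5)! = 240 arrangements.
Complementary counting: 720 − 240 = 480.

480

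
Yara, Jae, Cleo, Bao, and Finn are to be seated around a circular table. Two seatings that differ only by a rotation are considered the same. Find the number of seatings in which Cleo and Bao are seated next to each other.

Treat {Cleo, Bao} as one unit (2 internal orders) and seat the resulting 4 units around the table: (3)! circular arrangements.
So 2 × (3)! = 2 × 6 = 12.

12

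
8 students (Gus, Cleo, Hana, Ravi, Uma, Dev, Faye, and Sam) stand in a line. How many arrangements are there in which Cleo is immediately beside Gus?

10080

Place the 6 others and the Cleo-Gus pair as 7 objects in a line; the pair has 2 internal arrangements.
That gives 2 × 7! = 2 × 5040 = 10080.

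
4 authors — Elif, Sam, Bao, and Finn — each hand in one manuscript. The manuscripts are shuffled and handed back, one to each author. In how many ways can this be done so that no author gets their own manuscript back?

This is the derangement count D_4: permutations of 4 items with no fixed point.
By inclusion–exclusion this is Σ_{j=0}^{4} (−1)^j C(4,j)·(4−j)!.
Computing: 24 − 24 + 12 − 4 + 1 = 9.

9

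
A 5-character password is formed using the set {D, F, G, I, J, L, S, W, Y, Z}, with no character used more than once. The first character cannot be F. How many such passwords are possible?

The first character has 10−1 = 9 choices (anything except F).
The remaining 4 characters are filled from the other 9 symbols without repetition: 9 × 8 × 7 × 6 = 3024.
Total: 9 × 3024 = 27216.

27216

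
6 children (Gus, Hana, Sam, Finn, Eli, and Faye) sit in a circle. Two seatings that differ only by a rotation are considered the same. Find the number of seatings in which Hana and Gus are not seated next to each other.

All circular seatings of 6 people number (5)! = 120.
Those with Hana next to Gus: fuse the pair into one unit and seat 5 units around a circle — 2·(4)! = 48.
Subtracting, 120 − 48 = 72.

72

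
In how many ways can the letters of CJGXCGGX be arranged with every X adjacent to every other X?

420

Treat the 2 copies of X as a single block. The multiset to arrange is then {XX, C, C, G, G, G, J}, 7 items in all.
That gives (7)!/(3!·2!) = 420 arrangements.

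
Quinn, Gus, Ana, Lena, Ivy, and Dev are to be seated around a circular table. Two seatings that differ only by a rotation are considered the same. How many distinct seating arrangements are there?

120

Around a circle, 6 distinct people have 6!/6 = (5)! = 120 rotationally distinct seatings.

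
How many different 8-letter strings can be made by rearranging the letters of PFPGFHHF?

1680

The 8 letters of PFPGFHHF have repeats: F appearing 3 times, H appearing twice, and P appearing twice.
The number of distinct arrangements is 8!/(3!·2!·2!) = 40320/24 = 1680.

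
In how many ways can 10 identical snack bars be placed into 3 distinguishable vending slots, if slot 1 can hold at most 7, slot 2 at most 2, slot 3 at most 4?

9

By stars and bars, unrestricted non-negative solutions to x_1+…+x_3 = 10 number C(10+2,2) = 66.
Subtract solutions that violate a single cap (substitute x_i' = x_i − (cap_i+1)): x_1 ≥ 8 gives C(4,2) = 6; x_2 ≥ 3 gives C(9,2) = 36; x_3 ≥ 5 gives C(7,2) = 21. Together 63.
Add back pairs where two caps are both exceeded: 0 + 0 + 6 = 6.
By inclusion–exclusion the count is 66 − 63 + 6 = 9.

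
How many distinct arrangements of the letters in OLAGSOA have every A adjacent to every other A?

Treat the 2 copies of A as a single block. The multiset to arrange is then {AA, G, L, O, O, S}, 6 items in all.
That gives (6)!/(2!) = 360 arrangements.

360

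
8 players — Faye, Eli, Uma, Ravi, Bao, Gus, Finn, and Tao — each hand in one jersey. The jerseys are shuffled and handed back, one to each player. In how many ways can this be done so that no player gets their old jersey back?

14833

Let Aᵢ be the assignments in which player i gets their old jersey. We want the size of the complement of A₁∪…∪A_8.
By inclusion–exclusion this is Σ_{j=0}^{8} (−1)^j C(8,j)·(8−j)!.
Computing: 40320 − 40320 + 20160 − 6720 + 1680 − 336 + 56 − 8 + 1 = 14833.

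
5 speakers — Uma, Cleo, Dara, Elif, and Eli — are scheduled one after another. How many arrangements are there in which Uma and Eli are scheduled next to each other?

48

Place the 3 others and the Uma-Eli pair as 4 objects in a line; the pair has 2 internal arrangements.
That gives 2 × 4! = 2 × 24 = 48.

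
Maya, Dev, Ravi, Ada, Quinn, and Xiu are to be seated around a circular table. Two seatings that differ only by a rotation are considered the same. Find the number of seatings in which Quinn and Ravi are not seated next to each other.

Without the restriction there are (5)! = 120 seatings.
Those with Quinn next to Ravi: fuse the pair into one unit and seat 5 units around a circle — 2·(4)! = 48.
Subtracting, 120 − 48 = 72.

72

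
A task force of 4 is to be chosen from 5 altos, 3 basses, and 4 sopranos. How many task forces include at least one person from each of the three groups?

Total 4-person selections from all 12: C(12,4) = 495.
Subtract selections that omit an entire group: no altos → C(7,4) = 35; no basses → C(9,4) = 126; no sopranos → C(8,4) = 70.
Add back selections omitting two groups (i.e. drawn from a single group): C(5,4) + C(3,4) + C(4,4) = 6.
By inclusion–exclusion: 495 − 231 + 6 = 270.

270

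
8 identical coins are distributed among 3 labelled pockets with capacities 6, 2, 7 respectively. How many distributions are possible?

20

By stars and bars, unrestricted non-negative solutions to x_1+…+x_3 = 8 number C(8+2,2) = 45.
Subtract solutions that violate a single cap (substitute x_i' = x_i − (cap_i+1)): x_1 ≥ 7 gives C(3,2) = 3; x_2 ≥ 3 gives C(7,2) = 21; x_3 ≥ 8 gives C(2,2) = 1. Together 25.
No two caps can be exceeded simultaneously, so the pair terms are all 0.
By inclusion–exclusion the count is 45 − 25 + 0 = 20.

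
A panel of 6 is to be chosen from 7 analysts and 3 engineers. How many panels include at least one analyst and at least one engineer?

With no constraint there are C(10,6) = 210 possible selections.
Selections missing a whole group: no analysts → C(3,6) = 0; no engineers → C(7,6) = 7.
Both groups omitted at once is impossible, so 210 − 7 = 203.

203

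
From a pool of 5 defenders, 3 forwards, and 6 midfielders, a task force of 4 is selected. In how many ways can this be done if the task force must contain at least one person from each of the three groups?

With no constraint there are C(14,4) = 1001 possible selections.
Subtract selections that omit an entire group: no defenders → C(9,4) = 126; no forwards → C(11,4) = 330; no midfielders → C(8,4) = 70.
Add back selections omitting two groups (i.e. drawn from a single group): C(5,4) + C(3,4) + C(6,4) = 20.
By inclusion–exclusion: 1001 − 526 + 20 = 495.

495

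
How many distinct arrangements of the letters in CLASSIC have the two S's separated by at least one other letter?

Total arrangements of CLASSIC: 7!/(2!·2!) = 1260.
Arrangements with the S's together: treat SS as one letter, giving (6)!/(2!) = 360.
Hence 1260 − 360 = 900.

900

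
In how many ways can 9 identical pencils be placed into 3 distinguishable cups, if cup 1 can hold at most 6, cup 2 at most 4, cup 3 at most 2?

9

By stars and bars, unrestricted non-negative solutions to x_1+…+x_3 = 9 number C(9+2,2) = 55.
Subtract solutions that violate a single cap (substitute x_i' = x_i − (cap_i+1)): x_1 ≥ 7 gives C(4,2) = 6; x_2 ≥ 5 gives C(6,2) = 15; x_3 ≥ 3 gives C(8,2) = 28. Together 49.
Add back pairs where two caps are both exceeded: 0 + 0 + 3 = 3.
By inclusion–exclusion the count is 55 − 49 + 3 = 9.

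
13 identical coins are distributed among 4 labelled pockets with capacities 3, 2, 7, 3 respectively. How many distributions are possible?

10

Ignoring the caps, the number of non-negative solutions to x_1+…+x_4 = 13 is C(16,3) = 560.
Subtract solutions that violate a single cap (substitute x_i' = x_i − (cap_i+1)): x_1 ≥ 4 gives C(12,3) = 220; x_2 ≥ 3 gives C(13,3) = 286; x_3 ≥ 8 gives C(8,3) = 56; x_4 ≥ 4 gives C(12,3) = 220. Together 782.
Add back pairs where two caps are both exceeded: 84 + 4 + 56 + 10 + 84 + 4 = 242.
Subtract triples: 0 + 10 + 0 + 0 = 10.
By inclusion–exclusion the count is 560 − 782 + 242 − 10 = 10.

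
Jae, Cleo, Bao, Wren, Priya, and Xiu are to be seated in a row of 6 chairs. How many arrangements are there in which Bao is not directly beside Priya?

There are 6! = 720 arrangements in all. If Bao and Priya are adjacent, merging them into one block gives 2·(5)! = 240 arrangements.
So 720 − 240 = 480 arrangements keep them apart.

480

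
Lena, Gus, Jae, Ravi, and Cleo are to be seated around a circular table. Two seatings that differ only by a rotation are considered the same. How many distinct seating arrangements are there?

24

Seat Lena anywhere (absorbing the rotational symmetry), then permute the other 4: (4)! = 24.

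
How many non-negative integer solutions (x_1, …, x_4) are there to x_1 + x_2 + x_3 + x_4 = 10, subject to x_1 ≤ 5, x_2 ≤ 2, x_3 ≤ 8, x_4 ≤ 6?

112

Ignoring the caps, the number of non-negative solutions to x_1+…+x_4 = 10 is C(13,3) = 286.
Subtract solutions that violate a single cap (substitute x_i' = x_i − (cap_i+1)): x_1 ≥ 6 gives C(7,3) = 35; x_2 ≥ 3 gives C(10,3) = 120; x_3 ≥ 9 gives C(4,3) = 4; x_4 ≥ 7 gives C(6,3) = 20. Together 179.
Add back pairs where two caps are both exceeded: 4 + 0 + 0 + 0 + 1 + 0 = 5.
By inclusion–exclusion the count is 286 − 179 + 5 = 112.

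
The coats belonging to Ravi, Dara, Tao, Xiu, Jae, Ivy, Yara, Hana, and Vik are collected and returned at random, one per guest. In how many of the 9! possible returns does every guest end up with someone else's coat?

Let Aᵢ be the assignments in which guest i gets their own coat. We want the size of the complement of A₁∪…∪A_9.
By inclusion–exclusion this is Σ_{j=0}^{9} (−1)^j C(9,j)·(9−j)!.
Computing: 362880 − 362880 + 181440 − 60480 + 15120 − 3024 + 504 − 72 + 9 − 1 = 133496.

133496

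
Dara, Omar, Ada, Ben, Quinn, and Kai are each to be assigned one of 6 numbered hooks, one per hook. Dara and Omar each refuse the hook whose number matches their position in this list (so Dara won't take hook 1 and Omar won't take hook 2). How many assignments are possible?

Let Aᵢ (for i ∈ {1, 2}) be the placements that put person i in their forbidden hook. Any j of these fix j positions, leaving (6−j)! ways to fill the rest, and there are C(2,j) ways to pick which j.
By inclusion–exclusion, the number of valid placements is Σ_{j=0}^{2} (−1)^j C(2,j)·(6−j)!.
Computing: 720 − 240 + 24 = 504.

504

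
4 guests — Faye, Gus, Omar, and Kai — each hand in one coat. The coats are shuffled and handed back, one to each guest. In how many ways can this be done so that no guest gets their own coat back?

Let Aᵢ be the assignments in which guest i gets their own coat. We want the size of the complement of A₁∪…∪A_4.
By inclusion–exclusion this is Σ_{j=0}^{4} (−1)^j C(4,j)·(4−j)!.
Computing: 24 − 24 + 12 − 4 + 1 = 9.

9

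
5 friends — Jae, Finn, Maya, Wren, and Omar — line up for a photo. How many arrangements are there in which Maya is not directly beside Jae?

Of the 5! = 120 arrangements, those with Maya and Jae adjacent number 2 × 4! = 48 (treat the pair as a block with 2 internal orders).
Complementary counting: 120 − 48 = 72.

72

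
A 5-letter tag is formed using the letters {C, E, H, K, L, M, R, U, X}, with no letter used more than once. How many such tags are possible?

15120

Choose and order 5 of the 9 symbols: the first letter has 9 options, the next 8, and so on down to 5.
9 × 8 × 7 × 6 × 5 = 15120.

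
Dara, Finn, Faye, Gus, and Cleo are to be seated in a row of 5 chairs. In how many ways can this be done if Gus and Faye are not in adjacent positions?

There are 5! = 120 arrangements in all. If Gus and Faye are adjacent, merging them into one block gives 2·(4)! = 48 arrangements.
So 120 − 48 = 72 arrangements keep them apart.

72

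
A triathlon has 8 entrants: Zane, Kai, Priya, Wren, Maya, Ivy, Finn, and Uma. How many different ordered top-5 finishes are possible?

6720

There are 8 choices for 1st place, 7 for 2nd, and so on down to 4 for position 5.
That gives 8 × 7 × 6 × 5 × 4 = 6720.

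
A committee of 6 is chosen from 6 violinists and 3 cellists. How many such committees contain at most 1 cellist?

Split by how many cellists are chosen (0 through 1).
Sum: C(3,0)·C(6,6) + C(3,1)·C(6,5) = 1 + 18 = 19.

19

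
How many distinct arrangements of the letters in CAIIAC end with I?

Fix I in the last position and arrange the remaining 5 letters.
Those 5 letters have A appearing twice and C appearing twice, giving (5)!/(2!·2!) = 30.

30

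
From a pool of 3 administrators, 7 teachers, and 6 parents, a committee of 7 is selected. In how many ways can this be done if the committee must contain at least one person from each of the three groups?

Unrestricted: C(16,7) = 11440 ways to pick any 7 of the 16.
Selections missing a whole group: no administrators → C(13,7) = 1716; no teachers → C(9,7) = 36; no parents → C(10,7) = 120.
Add back selections omitting two groups (i.e. drawn from a single group): C(3,7) + C(7,7) + C(6,7) = 1.
By inclusion–exclusion: 11440 − 1872 + 1 = 9569.

9569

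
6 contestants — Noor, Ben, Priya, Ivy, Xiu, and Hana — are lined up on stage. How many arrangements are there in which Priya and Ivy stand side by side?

240

Place the 4 others and the Priya-Ivy pair as 5 objects in a line; the pair has 2 internal arrangements.
That gives 2 × 5! = 2 × 120 = 240.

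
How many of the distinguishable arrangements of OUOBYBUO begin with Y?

210

With the first slot taken by Y, it remains to arrange the other 7 letters (OUOBBUO).
Those 7 letters have B appearing twice, O appearing 3 times, and U appearing twice, giving (7)!/(3!·2!·2!) = 210.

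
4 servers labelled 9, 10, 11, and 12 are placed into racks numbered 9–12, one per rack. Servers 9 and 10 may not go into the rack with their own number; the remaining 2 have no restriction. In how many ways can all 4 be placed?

Let Aᵢ (for i ∈ {9, 10}) be the placements that put server i in its forbidden rack. Any j of these fix j positions, leaving (4−j)! ways to fill the rest, and there are C(2,j) ways to pick which j.
By inclusion–exclusion, the number of valid placements is Σ_{j=0}^{2} (−1)^j C(2,j)·(4−j)!.
Computing: 24 − 12 + 2 = 14.

14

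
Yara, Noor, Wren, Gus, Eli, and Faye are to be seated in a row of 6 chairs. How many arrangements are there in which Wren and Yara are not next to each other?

Of the 6! = 720 arrangements, those with Wren and Yara adjacent number 2 × 5! = 240 (treat the pair as a block with 2 internal orders).
Complementary counting: 720 − 240 = 480.

480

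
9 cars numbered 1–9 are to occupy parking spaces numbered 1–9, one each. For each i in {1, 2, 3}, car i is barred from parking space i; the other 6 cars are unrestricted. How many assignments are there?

256320

Let Aᵢ (for i ∈ {1, 2, 3}) be the placements that put car i in its forbidden parking space. Any j of these fix j positions, leaving (9−j)! ways to fill the rest, and there are C(3,j) ways to pick which j.
By inclusion–exclusion, the number of valid placements is Σ_{j=0}^{3} (−1)^j C(3,j)·(9−j)!.
Computing: 362880 − 120960 + 15120 − 720 = 256320.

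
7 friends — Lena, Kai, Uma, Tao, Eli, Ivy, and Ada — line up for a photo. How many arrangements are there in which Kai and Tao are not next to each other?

3600

There are 7! = 5040 arrangements in all. If Kai and Tao are adjacent, merging them into one block gives 2·(6)! = 1440 arrangements.
Complementary counting: 5040 − 1440 = 3600.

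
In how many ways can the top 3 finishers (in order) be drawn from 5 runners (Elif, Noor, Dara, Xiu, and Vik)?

60

There are 5 choices for 1st place, 4 for 2nd, and 3 for 3rd.
That gives 5 × 4 × 3 = 60.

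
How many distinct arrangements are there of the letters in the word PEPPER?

The 6 letters of PEPPER have repeats: E appearing twice and P appearing 3 times.
The number of distinct arrangements is 6!/(3!·2!) = 720/12 = 60.

60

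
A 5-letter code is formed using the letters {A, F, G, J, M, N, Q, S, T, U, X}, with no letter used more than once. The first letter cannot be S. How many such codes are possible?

The first letter has 11−1 = 10 choices (anything except S).
The remaining 4 letters are filled from the other 10 symbols without repetition: 10 × 9 × 8 × 7 = 5040.
Total: 10 × 5040 = 50400.

50400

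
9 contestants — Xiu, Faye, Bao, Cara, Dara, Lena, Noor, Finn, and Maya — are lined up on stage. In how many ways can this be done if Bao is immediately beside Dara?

Treat {Bao, Dara} as a single unit. There are 8 units to order, and the pair itself can be ordered 2 ways.
So the count is 2·(8)! = 80640.

80640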